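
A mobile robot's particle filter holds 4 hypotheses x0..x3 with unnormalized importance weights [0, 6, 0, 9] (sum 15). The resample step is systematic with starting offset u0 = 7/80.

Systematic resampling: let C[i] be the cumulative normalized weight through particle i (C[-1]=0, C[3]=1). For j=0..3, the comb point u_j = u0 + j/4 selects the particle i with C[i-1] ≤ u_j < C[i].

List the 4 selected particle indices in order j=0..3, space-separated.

1 1 3 3

C = [0, 2/5, 2/5, 1]
j=0: u_0=7/80 ∈ [0, 2/5) → index 1
j=1: u_1=27/80 ∈ [0, 2/5) → index 1
j=2: u_2=47/80 ∈ [2/5, 1) → index 3
j=3: u_3=67/80 ∈ [2/5, 1) → index 3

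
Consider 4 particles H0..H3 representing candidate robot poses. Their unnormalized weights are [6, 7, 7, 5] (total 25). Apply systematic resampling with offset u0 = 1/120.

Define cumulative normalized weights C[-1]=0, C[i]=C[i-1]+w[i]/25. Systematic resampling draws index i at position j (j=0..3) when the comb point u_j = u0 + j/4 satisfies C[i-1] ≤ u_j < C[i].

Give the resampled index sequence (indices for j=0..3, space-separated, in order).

0 1 1 2

C = [6/25, 13/25, 4/5, 1]
j=0: u_0=1/120 ∈ [0, 6/25) → index 0
j=1: u_1=31/120 ∈ [6/25, 13/25) → index 1
j=2: u_2=61/120 ∈ [6/25, 13/25) → index 1
j=3: u_3=91/120 ∈ [13/25, 4/5) → index 2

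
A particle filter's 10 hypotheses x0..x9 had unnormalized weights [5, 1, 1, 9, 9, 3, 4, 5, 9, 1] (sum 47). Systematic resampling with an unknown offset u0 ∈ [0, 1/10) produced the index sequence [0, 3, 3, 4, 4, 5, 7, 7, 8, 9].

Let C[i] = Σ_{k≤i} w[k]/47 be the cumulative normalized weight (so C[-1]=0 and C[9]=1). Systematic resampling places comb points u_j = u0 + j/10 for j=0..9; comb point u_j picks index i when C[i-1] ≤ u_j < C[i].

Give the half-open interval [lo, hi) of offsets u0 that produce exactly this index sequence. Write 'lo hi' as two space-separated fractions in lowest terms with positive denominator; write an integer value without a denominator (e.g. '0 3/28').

19/235 41/470

C = [5/47, 6/47, 7/47, 16/47, 25/47, 28/47, 32/47, 37/47, 46/47, 1]
j=0 picked index 0: u0 ∈ [0, 5/47)
j=1 picked index 3: u0 ∈ [23/470, 113/470)
j=2 picked index 3: u0 ∈ [-12/235, 33/235)
j=3 picked index 4: u0 ∈ [19/470, 109/470)
j=4 picked index 4: u0 ∈ [-14/235, 31/235)
j=5 picked index 5: u0 ∈ [3/94, 9/94)
j=6 picked index 7: u0 ∈ [19/235, 44/235)
j=7 picked index 7: u0 ∈ [-9/470, 41/470)
j=8 picked index 8: u0 ∈ [-3/235, 42/235)
j=9 picked index 9: u0 ∈ [37/470, 1/10)
intersection: [19/235, 41/470)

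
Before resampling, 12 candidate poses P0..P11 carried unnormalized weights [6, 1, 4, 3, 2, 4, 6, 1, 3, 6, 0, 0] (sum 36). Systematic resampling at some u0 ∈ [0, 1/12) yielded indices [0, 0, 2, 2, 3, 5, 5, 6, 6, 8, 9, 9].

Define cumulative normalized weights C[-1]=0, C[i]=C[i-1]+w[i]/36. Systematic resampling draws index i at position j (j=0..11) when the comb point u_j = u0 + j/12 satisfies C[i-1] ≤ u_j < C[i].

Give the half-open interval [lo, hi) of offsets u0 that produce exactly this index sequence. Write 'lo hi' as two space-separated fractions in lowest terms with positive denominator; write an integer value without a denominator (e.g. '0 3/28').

C = [1/6, 7/36, 11/36, 7/18, 4/9, 5/9, 13/18, 3/4, 5/6, 1, 1, 1]
j=0 picked index 0: u0 ∈ [0, 1/6)
j=1 picked index 0: u0 ∈ [-1/12, 1/12)
j=2 picked index 2: u0 ∈ [1/36, 5/36)
j=3 picked index 2: u0 ∈ [-1/18, 1/18)
j=4 picked index 3: u0 ∈ [-1/36, 1/18)
j=5 picked index 5: u0 ∈ [1/36, 5/36)
j=6 picked index 5: u0 ∈ [-1/18, 1/18)
j=7 picked index 6: u0 ∈ [-1/36, 5/36)
j=8 picked index 6: u0 ∈ [-1/9, 1/18)
j=9 picked index 8: u0 ∈ [0, 1/12)
j=10 picked index 9: u0 ∈ [0, 1/6)
j=11 picked index 9: u0 ∈ [-1/12, 1/12)
intersection: [1/36, 1/18)

1/36 1/18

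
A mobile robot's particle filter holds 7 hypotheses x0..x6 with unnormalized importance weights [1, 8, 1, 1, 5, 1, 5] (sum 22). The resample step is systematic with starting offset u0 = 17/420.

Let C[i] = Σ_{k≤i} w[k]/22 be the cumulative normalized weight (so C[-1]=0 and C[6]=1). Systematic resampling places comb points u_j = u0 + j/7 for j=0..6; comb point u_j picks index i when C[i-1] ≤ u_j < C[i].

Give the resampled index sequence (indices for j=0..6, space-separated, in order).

C = [1/22, 9/22, 5/11, 1/2, 8/11, 17/22, 1]
j=0: u_0=17/420 ∈ [0, 1/22) → index 0
j=1: u_1=11/60 ∈ [1/22, 9/22) → index 1
j=2: u_2=137/420 ∈ [1/22, 9/22) → index 1
j=3: u_3=197/420 ∈ [5/11, 1/2) → index 3
j=4: u_4=257/420 ∈ [1/2, 8/11) → index 4
j=5: u_5=317/420 ∈ [8/11, 17/22) → index 5
j=6: u_6=377/420 ∈ [17/22, 1) → index 6

0 1 1 3 4 5 6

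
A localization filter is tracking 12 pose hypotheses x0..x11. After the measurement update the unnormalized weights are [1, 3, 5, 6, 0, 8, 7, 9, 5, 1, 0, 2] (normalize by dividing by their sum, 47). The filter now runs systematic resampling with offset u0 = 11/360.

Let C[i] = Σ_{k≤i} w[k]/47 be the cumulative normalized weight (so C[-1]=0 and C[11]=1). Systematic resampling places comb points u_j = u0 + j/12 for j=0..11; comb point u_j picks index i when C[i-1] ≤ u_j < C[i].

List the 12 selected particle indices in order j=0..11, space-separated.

1 2 3 3 5 5 6 6 7 7 8 9

C = [1/47, 4/47, 9/47, 15/47, 15/47, 23/47, 30/47, 39/47, 44/47, 45/47, 45/47, 1]
j=0: u_0=11/360 ∈ [1/47, 4/47) → index 1
j=1: u_1=41/360 ∈ [4/47, 9/47) → index 2
j=2: u_2=71/360 ∈ [9/47, 15/47) → index 3
j=3: u_3=101/360 ∈ [9/47, 15/47) → index 3
j=4: u_4=131/360 ∈ [15/47, 23/47) → index 5
j=5: u_5=161/360 ∈ [15/47, 23/47) → index 5
j=6: u_6=191/360 ∈ [23/47, 30/47) → index 6
j=7: u_7=221/360 ∈ [23/47, 30/47) → index 6
j=8: u_8=251/360 ∈ [30/47, 39/47) → index 7
j=9: u_9=281/360 ∈ [30/47, 39/47) → index 7
j=10: u_10=311/360 ∈ [39/47, 44/47) → index 8
j=11: u_11=341/360 ∈ [44/47, 45/47) → index 9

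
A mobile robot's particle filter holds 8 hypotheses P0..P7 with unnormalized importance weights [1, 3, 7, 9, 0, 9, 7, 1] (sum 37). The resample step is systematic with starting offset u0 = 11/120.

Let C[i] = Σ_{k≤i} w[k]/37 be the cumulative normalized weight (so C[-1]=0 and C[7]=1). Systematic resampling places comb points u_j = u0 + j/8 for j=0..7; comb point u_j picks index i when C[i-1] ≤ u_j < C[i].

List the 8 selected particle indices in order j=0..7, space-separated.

C = [1/37, 4/37, 11/37, 20/37, 20/37, 29/37, 36/37, 1]
j=0: u_0=11/120 ∈ [1/37, 4/37) → index 1
j=1: u_1=13/60 ∈ [4/37, 11/37) → index 2
j=2: u_2=41/120 ∈ [11/37, 20/37) → index 3
j=3: u_3=7/15 ∈ [11/37, 20/37) → index 3
j=4: u_4=71/120 ∈ [20/37, 29/37) → index 5
j=5: u_5=43/60 ∈ [20/37, 29/37) → index 5
j=6: u_6=101/120 ∈ [29/37, 36/37) → index 6
j=7: u_7=29/30 ∈ [29/37, 36/37) → index 6

1 2 3 3 5 5 6 6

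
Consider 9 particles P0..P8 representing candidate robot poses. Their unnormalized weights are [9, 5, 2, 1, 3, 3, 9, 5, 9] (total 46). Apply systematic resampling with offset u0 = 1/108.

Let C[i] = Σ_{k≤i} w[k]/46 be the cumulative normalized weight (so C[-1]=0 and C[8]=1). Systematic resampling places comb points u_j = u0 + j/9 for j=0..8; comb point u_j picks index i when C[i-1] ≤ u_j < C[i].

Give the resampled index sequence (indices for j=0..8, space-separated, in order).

C = [9/46, 7/23, 8/23, 17/46, 10/23, 1/2, 16/23, 37/46, 1]
j=0: u_0=1/108 ∈ [0, 9/46) → index 0
j=1: u_1=13/108 ∈ [0, 9/46) → index 0
j=2: u_2=25/108 ∈ [9/46, 7/23) → index 1
j=3: u_3=37/108 ∈ [7/23, 8/23) → index 2
j=4: u_4=49/108 ∈ [10/23, 1/2) → index 5
j=5: u_5=61/108 ∈ [1/2, 16/23) → index 6
j=6: u_6=73/108 ∈ [1/2, 16/23) → index 6
j=7: u_7=85/108 ∈ [16/23, 37/46) → index 7
j=8: u_8=97/108 ∈ [37/46, 1) → index 8

0 0 1 2 5 6 6 7 8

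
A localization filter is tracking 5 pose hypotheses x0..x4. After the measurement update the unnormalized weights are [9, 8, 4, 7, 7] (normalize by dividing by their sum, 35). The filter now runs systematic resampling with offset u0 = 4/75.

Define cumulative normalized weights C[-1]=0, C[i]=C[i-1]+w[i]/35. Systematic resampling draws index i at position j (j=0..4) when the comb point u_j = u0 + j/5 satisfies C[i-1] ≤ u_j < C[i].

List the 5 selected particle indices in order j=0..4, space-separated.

C = [9/35, 17/35, 3/5, 4/5, 1]
j=0: u_0=4/75 ∈ [0, 9/35) → index 0
j=1: u_1=19/75 ∈ [0, 9/35) → index 0
j=2: u_2=34/75 ∈ [9/35, 17/35) → index 1
j=3: u_3=49/75 ∈ [3/5, 4/5) → index 3
j=4: u_4=64/75 ∈ [4/5, 1) → index 4

0 0 1 3 4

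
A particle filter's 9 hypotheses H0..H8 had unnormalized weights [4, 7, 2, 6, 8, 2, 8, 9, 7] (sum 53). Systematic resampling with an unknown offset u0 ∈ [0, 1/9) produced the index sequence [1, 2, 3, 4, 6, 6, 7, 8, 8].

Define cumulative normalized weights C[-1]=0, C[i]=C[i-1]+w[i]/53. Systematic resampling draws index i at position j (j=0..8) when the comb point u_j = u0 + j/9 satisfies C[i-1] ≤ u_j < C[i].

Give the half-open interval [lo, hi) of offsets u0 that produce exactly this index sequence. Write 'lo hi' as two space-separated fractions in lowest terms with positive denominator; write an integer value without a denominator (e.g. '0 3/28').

49/477 1/9

C = [4/53, 11/53, 13/53, 19/53, 27/53, 29/53, 37/53, 46/53, 1]
j=0 picked index 1: u0 ∈ [4/53, 11/53)
j=1 picked index 2: u0 ∈ [46/477, 64/477)
j=2 picked index 3: u0 ∈ [11/477, 65/477)
j=3 picked index 4: u0 ∈ [4/159, 28/159)
j=4 picked index 6: u0 ∈ [49/477, 121/477)
j=5 picked index 6: u0 ∈ [-4/477, 68/477)
j=6 picked index 7: u0 ∈ [5/159, 32/159)
j=7 picked index 8: u0 ∈ [43/477, 2/9)
j=8 picked index 8: u0 ∈ [-10/477, 1/9)
intersection: [49/477, 1/9)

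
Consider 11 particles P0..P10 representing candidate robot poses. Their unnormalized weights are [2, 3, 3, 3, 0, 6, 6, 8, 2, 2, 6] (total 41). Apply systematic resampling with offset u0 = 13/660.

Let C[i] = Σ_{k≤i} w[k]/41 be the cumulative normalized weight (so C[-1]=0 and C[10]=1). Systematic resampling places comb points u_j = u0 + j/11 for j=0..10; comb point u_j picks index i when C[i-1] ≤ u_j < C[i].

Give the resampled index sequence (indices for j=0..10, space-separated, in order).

C = [2/41, 5/41, 8/41, 11/41, 11/41, 17/41, 23/41, 31/41, 33/41, 35/41, 1]
j=0: u_0=13/660 ∈ [0, 2/41) → index 0
j=1: u_1=73/660 ∈ [2/41, 5/41) → index 1
j=2: u_2=133/660 ∈ [8/41, 11/41) → index 3
j=3: u_3=193/660 ∈ [11/41, 17/41) → index 5
j=4: u_4=23/60 ∈ [11/41, 17/41) → index 5
j=5: u_5=313/660 ∈ [17/41, 23/41) → index 6
j=6: u_6=373/660 ∈ [23/41, 31/41) → index 7
j=7: u_7=433/660 ∈ [23/41, 31/41) → index 7
j=8: u_8=493/660 ∈ [23/41, 31/41) → index 7
j=9: u_9=553/660 ∈ [33/41, 35/41) → index 9
j=10: u_10=613/660 ∈ [35/41, 1) → index 10

0 1 3 5 5 6 7 7 7 9 10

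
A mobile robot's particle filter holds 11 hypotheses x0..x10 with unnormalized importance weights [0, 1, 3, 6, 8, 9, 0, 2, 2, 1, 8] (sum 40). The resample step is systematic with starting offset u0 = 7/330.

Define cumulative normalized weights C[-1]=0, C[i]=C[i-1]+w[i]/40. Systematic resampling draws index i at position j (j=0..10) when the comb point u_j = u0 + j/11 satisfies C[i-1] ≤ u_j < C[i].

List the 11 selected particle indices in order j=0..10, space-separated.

C = [0, 1/40, 1/10, 1/4, 9/20, 27/40, 27/40, 29/40, 31/40, 4/5, 1]
j=0: u_0=7/330 ∈ [0, 1/40) → index 1
j=1: u_1=37/330 ∈ [1/10, 1/4) → index 3
j=2: u_2=67/330 ∈ [1/10, 1/4) → index 3
j=3: u_3=97/330 ∈ [1/4, 9/20) → index 4
j=4: u_4=127/330 ∈ [1/4, 9/20) → index 4
j=5: u_5=157/330 ∈ [9/20, 27/40) → index 5
j=6: u_6=17/30 ∈ [9/20, 27/40) → index 5
j=7: u_7=217/330 ∈ [9/20, 27/40) → index 5
j=8: u_8=247/330 ∈ [29/40, 31/40) → index 8
j=9: u_9=277/330 ∈ [4/5, 1) → index 10
j=10: u_10=307/330 ∈ [4/5, 1) → index 10

1 3 3 4 4 5 5 5 8 10 10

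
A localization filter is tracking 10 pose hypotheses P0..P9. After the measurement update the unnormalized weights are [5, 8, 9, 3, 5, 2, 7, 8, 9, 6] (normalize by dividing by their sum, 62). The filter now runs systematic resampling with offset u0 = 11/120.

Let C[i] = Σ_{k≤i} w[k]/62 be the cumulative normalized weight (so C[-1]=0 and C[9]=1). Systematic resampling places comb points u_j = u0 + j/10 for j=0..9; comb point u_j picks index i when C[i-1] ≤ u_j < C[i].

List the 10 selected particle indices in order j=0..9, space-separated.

1 1 2 3 5 6 7 8 8 9

C = [5/62, 13/62, 11/31, 25/62, 15/31, 16/31, 39/62, 47/62, 28/31, 1]
j=0: u_0=11/120 ∈ [5/62, 13/62) → index 1
j=1: u_1=23/120 ∈ [5/62, 13/62) → index 1
j=2: u_2=7/24 ∈ [13/62, 11/31) → index 2
j=3: u_3=47/120 ∈ [11/31, 25/62) → index 3
j=4: u_4=59/120 ∈ [15/31, 16/31) → index 5
j=5: u_5=71/120 ∈ [16/31, 39/62) → index 6
j=6: u_6=83/120 ∈ [39/62, 47/62) → index 7
j=7: u_7=19/24 ∈ [47/62, 28/31) → index 8
j=8: u_8=107/120 ∈ [47/62, 28/31) → index 8
j=9: u_9=119/120 ∈ [28/31, 1) → index 9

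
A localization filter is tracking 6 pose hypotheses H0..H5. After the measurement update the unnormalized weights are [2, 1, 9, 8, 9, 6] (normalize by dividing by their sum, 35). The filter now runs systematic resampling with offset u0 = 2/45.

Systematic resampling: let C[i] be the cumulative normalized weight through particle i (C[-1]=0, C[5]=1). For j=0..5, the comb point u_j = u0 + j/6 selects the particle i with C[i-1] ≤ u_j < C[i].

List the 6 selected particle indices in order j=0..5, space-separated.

0 2 3 3 4 5

C = [2/35, 3/35, 12/35, 4/7, 29/35, 1]
j=0: u_0=2/45 ∈ [0, 2/35) → index 0
j=1: u_1=19/90 ∈ [3/35, 12/35) → index 2
j=2: u_2=17/45 ∈ [12/35, 4/7) → index 3
j=3: u_3=49/90 ∈ [12/35, 4/7) → index 3
j=4: u_4=32/45 ∈ [4/7, 29/35) → index 4
j=5: u_5=79/90 ∈ [29/35, 1) → index 5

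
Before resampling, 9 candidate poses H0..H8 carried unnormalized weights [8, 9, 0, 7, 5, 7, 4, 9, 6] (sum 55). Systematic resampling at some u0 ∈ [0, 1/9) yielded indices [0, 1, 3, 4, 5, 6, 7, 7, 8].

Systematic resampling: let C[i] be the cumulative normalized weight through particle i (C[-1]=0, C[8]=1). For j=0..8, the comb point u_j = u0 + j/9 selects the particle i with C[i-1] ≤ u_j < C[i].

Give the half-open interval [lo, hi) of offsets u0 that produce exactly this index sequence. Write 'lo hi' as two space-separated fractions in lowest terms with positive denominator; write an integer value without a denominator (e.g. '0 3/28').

C = [8/55, 17/55, 17/55, 24/55, 29/55, 36/55, 8/11, 49/55, 1]
j=0 picked index 0: u0 ∈ [0, 8/55)
j=1 picked index 1: u0 ∈ [17/495, 98/495)
j=2 picked index 3: u0 ∈ [43/495, 106/495)
j=3 picked index 4: u0 ∈ [17/165, 32/165)
j=4 picked index 5: u0 ∈ [41/495, 104/495)
j=5 picked index 6: u0 ∈ [49/495, 17/99)
j=6 picked index 7: u0 ∈ [2/33, 37/165)
j=7 picked index 7: u0 ∈ [-5/99, 56/495)
j=8 picked index 8: u0 ∈ [1/495, 1/9)
intersection: [17/165, 1/9)

17/165 1/9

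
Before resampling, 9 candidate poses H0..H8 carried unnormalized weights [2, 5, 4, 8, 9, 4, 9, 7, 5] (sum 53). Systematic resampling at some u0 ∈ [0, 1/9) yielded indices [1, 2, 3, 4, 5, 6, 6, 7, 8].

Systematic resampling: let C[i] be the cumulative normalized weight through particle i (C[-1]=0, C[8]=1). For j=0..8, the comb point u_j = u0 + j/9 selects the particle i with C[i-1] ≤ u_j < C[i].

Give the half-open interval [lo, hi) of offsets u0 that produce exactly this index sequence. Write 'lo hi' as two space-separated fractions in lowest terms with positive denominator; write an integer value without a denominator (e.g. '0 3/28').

40/477 46/477

C = [2/53, 7/53, 11/53, 19/53, 28/53, 32/53, 41/53, 48/53, 1]
j=0 picked index 1: u0 ∈ [2/53, 7/53)
j=1 picked index 2: u0 ∈ [10/477, 46/477)
j=2 picked index 3: u0 ∈ [-7/477, 65/477)
j=3 picked index 4: u0 ∈ [4/159, 31/159)
j=4 picked index 5: u0 ∈ [40/477, 76/477)
j=5 picked index 6: u0 ∈ [23/477, 104/477)
j=6 picked index 6: u0 ∈ [-10/159, 17/159)
j=7 picked index 7: u0 ∈ [-2/477, 61/477)
j=8 picked index 8: u0 ∈ [8/477, 1/9)
intersection: [40/477, 46/477)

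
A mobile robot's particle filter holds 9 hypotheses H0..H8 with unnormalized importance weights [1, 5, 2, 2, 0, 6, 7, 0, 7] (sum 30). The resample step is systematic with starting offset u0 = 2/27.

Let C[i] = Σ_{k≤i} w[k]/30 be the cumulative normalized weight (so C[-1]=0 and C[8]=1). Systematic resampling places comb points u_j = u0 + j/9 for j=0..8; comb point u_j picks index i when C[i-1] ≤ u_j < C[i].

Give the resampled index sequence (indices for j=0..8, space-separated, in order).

1 1 3 5 5 6 6 8 8

C = [1/30, 1/5, 4/15, 1/3, 1/3, 8/15, 23/30, 23/30, 1]
j=0: u_0=2/27 ∈ [1/30, 1/5) → index 1
j=1: u_1=5/27 ∈ [1/30, 1/5) → index 1
j=2: u_2=8/27 ∈ [4/15, 1/3) → index 3
j=3: u_3=11/27 ∈ [1/3, 8/15) → index 5
j=4: u_4=14/27 ∈ [1/3, 8/15) → index 5
j=5: u_5=17/27 ∈ [8/15, 23/30) → index 6
j=6: u_6=20/27 ∈ [8/15, 23/30) → index 6
j=7: u_7=23/27 ∈ [23/30, 1) → index 8
j=8: u_8=26/27 ∈ [23/30, 1) → index 8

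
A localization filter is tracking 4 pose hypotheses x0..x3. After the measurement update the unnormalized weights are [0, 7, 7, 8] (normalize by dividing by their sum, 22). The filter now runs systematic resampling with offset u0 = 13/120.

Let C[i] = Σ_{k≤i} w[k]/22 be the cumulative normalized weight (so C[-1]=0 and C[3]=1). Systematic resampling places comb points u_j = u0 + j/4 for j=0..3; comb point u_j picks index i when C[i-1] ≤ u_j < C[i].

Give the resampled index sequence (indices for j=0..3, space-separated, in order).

C = [0, 7/22, 7/11, 1]
j=0: u_0=13/120 ∈ [0, 7/22) → index 1
j=1: u_1=43/120 ∈ [7/22, 7/11) → index 2
j=2: u_2=73/120 ∈ [7/22, 7/11) → index 2
j=3: u_3=103/120 ∈ [7/11, 1) → index 3

1 2 2 3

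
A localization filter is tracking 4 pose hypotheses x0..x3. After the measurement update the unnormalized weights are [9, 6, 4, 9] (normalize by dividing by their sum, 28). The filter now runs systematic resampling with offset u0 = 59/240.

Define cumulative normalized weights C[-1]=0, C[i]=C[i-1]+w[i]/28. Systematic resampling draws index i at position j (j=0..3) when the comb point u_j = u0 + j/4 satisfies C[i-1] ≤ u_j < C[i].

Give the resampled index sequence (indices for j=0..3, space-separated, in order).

C = [9/28, 15/28, 19/28, 1]
j=0: u_0=59/240 ∈ [0, 9/28) → index 0
j=1: u_1=119/240 ∈ [9/28, 15/28) → index 1
j=2: u_2=179/240 ∈ [19/28, 1) → index 3
j=3: u_3=239/240 ∈ [19/28, 1) → index 3

0 1 3 3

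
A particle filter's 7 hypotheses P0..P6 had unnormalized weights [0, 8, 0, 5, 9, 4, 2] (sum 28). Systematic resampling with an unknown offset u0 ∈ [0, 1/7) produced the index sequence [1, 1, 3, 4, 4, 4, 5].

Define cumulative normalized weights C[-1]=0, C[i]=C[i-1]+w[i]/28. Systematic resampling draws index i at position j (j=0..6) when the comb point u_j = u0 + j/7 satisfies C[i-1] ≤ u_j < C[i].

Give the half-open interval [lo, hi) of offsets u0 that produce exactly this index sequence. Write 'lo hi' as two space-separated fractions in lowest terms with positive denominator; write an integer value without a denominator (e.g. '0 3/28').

1/28 1/14

C = [0, 2/7, 2/7, 13/28, 11/14, 13/14, 1]
j=0 picked index 1: u0 ∈ [0, 2/7)
j=1 picked index 1: u0 ∈ [-1/7, 1/7)
j=2 picked index 3: u0 ∈ [0, 5/28)
j=3 picked index 4: u0 ∈ [1/28, 5/14)
j=4 picked index 4: u0 ∈ [-3/28, 3/14)
j=5 picked index 4: u0 ∈ [-1/4, 1/14)
j=6 picked index 5: u0 ∈ [-1/14, 1/14)
intersection: [1/28, 1/14)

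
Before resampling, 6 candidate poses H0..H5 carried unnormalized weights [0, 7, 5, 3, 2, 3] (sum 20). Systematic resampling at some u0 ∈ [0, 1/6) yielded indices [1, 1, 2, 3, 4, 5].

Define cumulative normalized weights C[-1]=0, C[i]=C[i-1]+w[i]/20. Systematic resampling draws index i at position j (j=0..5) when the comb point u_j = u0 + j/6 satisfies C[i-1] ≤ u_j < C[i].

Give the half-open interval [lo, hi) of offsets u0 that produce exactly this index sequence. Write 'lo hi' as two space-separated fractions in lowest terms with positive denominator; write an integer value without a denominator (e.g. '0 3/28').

C = [0, 7/20, 3/5, 3/4, 17/20, 1]
j=0 picked index 1: u0 ∈ [0, 7/20)
j=1 picked index 1: u0 ∈ [-1/6, 11/60)
j=2 picked index 2: u0 ∈ [1/60, 4/15)
j=3 picked index 3: u0 ∈ [1/10, 1/4)
j=4 picked index 4: u0 ∈ [1/12, 11/60)
j=5 picked index 5: u0 ∈ [1/60, 1/6)
intersection: [1/10, 1/6)

1/10 1/6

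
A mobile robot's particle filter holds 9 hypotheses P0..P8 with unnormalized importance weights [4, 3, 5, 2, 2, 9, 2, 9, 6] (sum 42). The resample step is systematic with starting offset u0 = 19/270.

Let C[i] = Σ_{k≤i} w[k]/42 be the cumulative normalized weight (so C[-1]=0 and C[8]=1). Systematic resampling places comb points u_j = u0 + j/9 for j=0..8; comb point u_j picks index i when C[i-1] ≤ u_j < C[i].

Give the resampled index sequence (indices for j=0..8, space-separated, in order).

C = [2/21, 1/6, 2/7, 1/3, 8/21, 25/42, 9/14, 6/7, 1]
j=0: u_0=19/270 ∈ [0, 2/21) → index 0
j=1: u_1=49/270 ∈ [1/6, 2/7) → index 2
j=2: u_2=79/270 ∈ [2/7, 1/3) → index 3
j=3: u_3=109/270 ∈ [8/21, 25/42) → index 5
j=4: u_4=139/270 ∈ [8/21, 25/42) → index 5
j=5: u_5=169/270 ∈ [25/42, 9/14) → index 6
j=6: u_6=199/270 ∈ [9/14, 6/7) → index 7
j=7: u_7=229/270 ∈ [9/14, 6/7) → index 7
j=8: u_8=259/270 ∈ [6/7, 1) → index 8

0 2 3 5 5 6 7 7 8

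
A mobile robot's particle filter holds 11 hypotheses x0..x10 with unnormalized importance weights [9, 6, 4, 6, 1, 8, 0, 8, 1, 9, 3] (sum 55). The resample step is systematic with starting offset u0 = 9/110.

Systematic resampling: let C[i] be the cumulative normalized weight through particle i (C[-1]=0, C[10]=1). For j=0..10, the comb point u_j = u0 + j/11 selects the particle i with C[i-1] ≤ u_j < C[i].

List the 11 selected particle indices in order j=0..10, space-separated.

0 1 1 3 3 5 7 7 9 9 10

C = [9/55, 3/11, 19/55, 5/11, 26/55, 34/55, 34/55, 42/55, 43/55, 52/55, 1]
j=0: u_0=9/110 ∈ [0, 9/55) → index 0
j=1: u_1=19/110 ∈ [9/55, 3/11) → index 1
j=2: u_2=29/110 ∈ [9/55, 3/11) → index 1
j=3: u_3=39/110 ∈ [19/55, 5/11) → index 3
j=4: u_4=49/110 ∈ [19/55, 5/11) → index 3
j=5: u_5=59/110 ∈ [26/55, 34/55) → index 5
j=6: u_6=69/110 ∈ [34/55, 42/55) → index 7
j=7: u_7=79/110 ∈ [34/55, 42/55) → index 7
j=8: u_8=89/110 ∈ [43/55, 52/55) → index 9
j=9: u_9=9/10 ∈ [43/55, 52/55) → index 9
j=10: u_10=109/110 ∈ [52/55, 1) → index 10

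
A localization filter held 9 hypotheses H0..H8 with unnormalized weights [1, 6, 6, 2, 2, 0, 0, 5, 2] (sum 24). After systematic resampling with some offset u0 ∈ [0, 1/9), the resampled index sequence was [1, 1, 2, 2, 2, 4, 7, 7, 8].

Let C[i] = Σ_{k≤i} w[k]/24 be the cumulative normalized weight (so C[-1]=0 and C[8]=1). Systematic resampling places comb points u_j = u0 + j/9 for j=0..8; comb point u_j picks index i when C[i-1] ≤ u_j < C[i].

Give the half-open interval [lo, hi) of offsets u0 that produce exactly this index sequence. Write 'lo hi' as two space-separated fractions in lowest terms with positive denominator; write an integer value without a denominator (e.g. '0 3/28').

C = [1/24, 7/24, 13/24, 5/8, 17/24, 17/24, 17/24, 11/12, 1]
j=0 picked index 1: u0 ∈ [1/24, 7/24)
j=1 picked index 1: u0 ∈ [-5/72, 13/72)
j=2 picked index 2: u0 ∈ [5/72, 23/72)
j=3 picked index 2: u0 ∈ [-1/24, 5/24)
j=4 picked index 2: u0 ∈ [-11/72, 7/72)
j=5 picked index 4: u0 ∈ [5/72, 11/72)
j=6 picked index 7: u0 ∈ [1/24, 1/4)
j=7 picked index 7: u0 ∈ [-5/72, 5/36)
j=8 picked index 8: u0 ∈ [1/36, 1/9)
intersection: [5/72, 7/72)

5/72 7/72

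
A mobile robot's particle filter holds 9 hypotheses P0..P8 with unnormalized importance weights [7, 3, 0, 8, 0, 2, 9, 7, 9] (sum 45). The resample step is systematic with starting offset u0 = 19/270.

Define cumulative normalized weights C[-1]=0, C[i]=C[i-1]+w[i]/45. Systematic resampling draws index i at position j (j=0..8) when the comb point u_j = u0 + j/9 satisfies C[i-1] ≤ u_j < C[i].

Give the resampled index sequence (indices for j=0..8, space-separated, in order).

C = [7/45, 2/9, 2/9, 2/5, 2/5, 4/9, 29/45, 4/5, 1]
j=0: u_0=19/270 ∈ [0, 7/45) → index 0
j=1: u_1=49/270 ∈ [7/45, 2/9) → index 1
j=2: u_2=79/270 ∈ [2/9, 2/5) → index 3
j=3: u_3=109/270 ∈ [2/5, 4/9) → index 5
j=4: u_4=139/270 ∈ [4/9, 29/45) → index 6
j=5: u_5=169/270 ∈ [4/9, 29/45) → index 6
j=6: u_6=199/270 ∈ [29/45, 4/5) → index 7
j=7: u_7=229/270 ∈ [4/5, 1) → index 8
j=8: u_8=259/270 ∈ [4/5, 1) → index 8

0 1 3 5 6 6 7 8 8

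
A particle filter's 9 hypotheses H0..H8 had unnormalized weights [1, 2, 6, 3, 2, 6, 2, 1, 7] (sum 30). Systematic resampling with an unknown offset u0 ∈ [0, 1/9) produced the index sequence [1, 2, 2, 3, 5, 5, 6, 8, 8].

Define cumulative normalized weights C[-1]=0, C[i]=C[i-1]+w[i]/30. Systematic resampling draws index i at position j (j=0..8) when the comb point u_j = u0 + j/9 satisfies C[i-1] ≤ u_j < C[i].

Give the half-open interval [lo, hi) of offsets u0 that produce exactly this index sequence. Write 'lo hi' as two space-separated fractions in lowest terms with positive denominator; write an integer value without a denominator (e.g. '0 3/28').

C = [1/30, 1/10, 3/10, 2/5, 7/15, 2/3, 11/15, 23/30, 1]
j=0 picked index 1: u0 ∈ [1/30, 1/10)
j=1 picked index 2: u0 ∈ [-1/90, 17/90)
j=2 picked index 2: u0 ∈ [-11/90, 7/90)
j=3 picked index 3: u0 ∈ [-1/30, 1/15)
j=4 picked index 5: u0 ∈ [1/45, 2/9)
j=5 picked index 5: u0 ∈ [-4/45, 1/9)
j=6 picked index 6: u0 ∈ [0, 1/15)
j=7 picked index 8: u0 ∈ [-1/90, 2/9)
j=8 picked index 8: u0 ∈ [-11/90, 1/9)
intersection: [1/30, 1/15)

1/30 1/15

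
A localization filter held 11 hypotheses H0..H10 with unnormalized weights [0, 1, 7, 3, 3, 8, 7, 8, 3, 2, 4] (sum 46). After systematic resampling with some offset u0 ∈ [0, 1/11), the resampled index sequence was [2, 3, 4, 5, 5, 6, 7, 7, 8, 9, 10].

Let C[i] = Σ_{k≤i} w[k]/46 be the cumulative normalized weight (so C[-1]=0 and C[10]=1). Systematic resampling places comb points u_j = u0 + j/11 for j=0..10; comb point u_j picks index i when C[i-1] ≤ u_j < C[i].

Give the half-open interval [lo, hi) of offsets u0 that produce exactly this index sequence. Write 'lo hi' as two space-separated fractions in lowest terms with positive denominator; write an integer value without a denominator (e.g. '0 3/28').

C = [0, 1/46, 4/23, 11/46, 7/23, 11/23, 29/46, 37/46, 20/23, 21/23, 1]
j=0 picked index 2: u0 ∈ [1/46, 4/23)
j=1 picked index 3: u0 ∈ [21/253, 75/506)
j=2 picked index 4: u0 ∈ [29/506, 31/253)
j=3 picked index 5: u0 ∈ [8/253, 52/253)
j=4 picked index 5: u0 ∈ [-15/253, 29/253)
j=5 picked index 6: u0 ∈ [6/253, 89/506)
j=6 picked index 7: u0 ∈ [43/506, 131/506)
j=7 picked index 7: u0 ∈ [-3/506, 85/506)
j=8 picked index 8: u0 ∈ [39/506, 36/253)
j=9 picked index 9: u0 ∈ [13/253, 24/253)
j=10 picked index 10: u0 ∈ [1/253, 1/11)
intersection: [43/506, 1/11)

43/506 1/11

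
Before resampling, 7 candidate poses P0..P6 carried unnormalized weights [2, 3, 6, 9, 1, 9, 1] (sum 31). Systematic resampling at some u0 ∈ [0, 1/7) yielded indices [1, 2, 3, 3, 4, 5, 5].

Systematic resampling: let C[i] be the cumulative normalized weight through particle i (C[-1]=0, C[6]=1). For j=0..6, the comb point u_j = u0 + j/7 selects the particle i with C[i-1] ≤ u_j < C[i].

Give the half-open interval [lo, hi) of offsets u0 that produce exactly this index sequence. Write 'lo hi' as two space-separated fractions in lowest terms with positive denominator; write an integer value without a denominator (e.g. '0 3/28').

16/217 23/217

C = [2/31, 5/31, 11/31, 20/31, 21/31, 30/31, 1]
j=0 picked index 1: u0 ∈ [2/31, 5/31)
j=1 picked index 2: u0 ∈ [4/217, 46/217)
j=2 picked index 3: u0 ∈ [15/217, 78/217)
j=3 picked index 3: u0 ∈ [-16/217, 47/217)
j=4 picked index 4: u0 ∈ [16/217, 23/217)
j=5 picked index 5: u0 ∈ [-8/217, 55/217)
j=6 picked index 5: u0 ∈ [-39/217, 24/217)
intersection: [16/217, 23/217)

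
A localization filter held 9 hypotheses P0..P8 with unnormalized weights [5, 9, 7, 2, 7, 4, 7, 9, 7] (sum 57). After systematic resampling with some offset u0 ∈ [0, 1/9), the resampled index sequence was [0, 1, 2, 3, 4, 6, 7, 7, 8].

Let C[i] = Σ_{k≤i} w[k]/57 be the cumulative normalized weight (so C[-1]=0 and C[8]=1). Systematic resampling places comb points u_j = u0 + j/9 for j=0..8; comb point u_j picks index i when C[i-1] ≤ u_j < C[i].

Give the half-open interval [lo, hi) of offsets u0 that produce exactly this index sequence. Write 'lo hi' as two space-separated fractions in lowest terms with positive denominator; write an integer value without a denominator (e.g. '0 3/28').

C = [5/57, 14/57, 7/19, 23/57, 10/19, 34/57, 41/57, 50/57, 1]
j=0 picked index 0: u0 ∈ [0, 5/57)
j=1 picked index 1: u0 ∈ [-4/171, 23/171)
j=2 picked index 2: u0 ∈ [4/171, 25/171)
j=3 picked index 3: u0 ∈ [2/57, 4/57)
j=4 picked index 4: u0 ∈ [-7/171, 14/171)
j=5 picked index 6: u0 ∈ [7/171, 28/171)
j=6 picked index 7: u0 ∈ [1/19, 4/19)
j=7 picked index 7: u0 ∈ [-10/171, 17/171)
j=8 picked index 8: u0 ∈ [-2/171, 1/9)
intersection: [1/19, 4/57)

1/19 4/57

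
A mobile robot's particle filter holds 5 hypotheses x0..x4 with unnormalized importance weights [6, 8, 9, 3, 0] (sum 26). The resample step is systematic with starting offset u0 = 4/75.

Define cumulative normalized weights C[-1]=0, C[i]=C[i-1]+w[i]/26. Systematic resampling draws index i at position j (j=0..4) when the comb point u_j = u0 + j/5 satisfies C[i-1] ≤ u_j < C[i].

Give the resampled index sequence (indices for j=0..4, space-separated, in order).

C = [3/13, 7/13, 23/26, 1, 1]
j=0: u_0=4/75 ∈ [0, 3/13) → index 0
j=1: u_1=19/75 ∈ [3/13, 7/13) → index 1
j=2: u_2=34/75 ∈ [3/13, 7/13) → index 1
j=3: u_3=49/75 ∈ [7/13, 23/26) → index 2
j=4: u_4=64/75 ∈ [7/13, 23/26) → index 2

0 1 1 2 2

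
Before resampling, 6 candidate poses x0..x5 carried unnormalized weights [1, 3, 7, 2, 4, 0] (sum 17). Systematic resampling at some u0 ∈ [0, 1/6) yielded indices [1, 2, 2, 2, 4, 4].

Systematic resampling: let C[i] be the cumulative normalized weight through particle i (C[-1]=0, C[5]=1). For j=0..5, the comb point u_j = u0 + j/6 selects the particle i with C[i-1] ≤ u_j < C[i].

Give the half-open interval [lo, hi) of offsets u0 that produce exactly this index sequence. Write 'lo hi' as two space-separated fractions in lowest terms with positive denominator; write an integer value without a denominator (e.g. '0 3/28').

C = [1/17, 4/17, 11/17, 13/17, 1, 1]
j=0 picked index 1: u0 ∈ [1/17, 4/17)
j=1 picked index 2: u0 ∈ [7/102, 49/102)
j=2 picked index 2: u0 ∈ [-5/51, 16/51)
j=3 picked index 2: u0 ∈ [-9/34, 5/34)
j=4 picked index 4: u0 ∈ [5/51, 1/3)
j=5 picked index 4: u0 ∈ [-7/102, 1/6)
intersection: [5/51, 5/34)

5/51 5/34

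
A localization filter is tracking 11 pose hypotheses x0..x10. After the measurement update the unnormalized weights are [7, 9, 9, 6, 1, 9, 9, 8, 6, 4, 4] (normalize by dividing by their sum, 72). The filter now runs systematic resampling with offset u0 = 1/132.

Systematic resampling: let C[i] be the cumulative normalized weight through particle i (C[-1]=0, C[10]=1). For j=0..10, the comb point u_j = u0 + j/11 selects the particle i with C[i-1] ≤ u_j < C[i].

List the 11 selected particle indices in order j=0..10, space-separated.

C = [7/72, 2/9, 25/72, 31/72, 4/9, 41/72, 25/36, 29/36, 8/9, 17/18, 1]
j=0: u_0=1/132 ∈ [0, 7/72) → index 0
j=1: u_1=13/132 ∈ [7/72, 2/9) → index 1
j=2: u_2=25/132 ∈ [7/72, 2/9) → index 1
j=3: u_3=37/132 ∈ [2/9, 25/72) → index 2
j=4: u_4=49/132 ∈ [25/72, 31/72) → index 3
j=5: u_5=61/132 ∈ [4/9, 41/72) → index 5
j=6: u_6=73/132 ∈ [4/9, 41/72) → index 5
j=7: u_7=85/132 ∈ [41/72, 25/36) → index 6
j=8: u_8=97/132 ∈ [25/36, 29/36) → index 7
j=9: u_9=109/132 ∈ [29/36, 8/9) → index 8
j=10: u_10=11/12 ∈ [8/9, 17/18) → index 9

0 1 1 2 3 5 5 6 7 8 9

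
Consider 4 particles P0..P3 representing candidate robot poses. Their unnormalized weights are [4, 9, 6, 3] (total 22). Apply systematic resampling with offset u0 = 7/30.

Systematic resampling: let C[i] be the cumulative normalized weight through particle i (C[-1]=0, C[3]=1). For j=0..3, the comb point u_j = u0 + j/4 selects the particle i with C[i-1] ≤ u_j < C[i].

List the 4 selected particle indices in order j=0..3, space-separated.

1 1 2 3

C = [2/11, 13/22, 19/22, 1]
j=0: u_0=7/30 ∈ [2/11, 13/22) → index 1
j=1: u_1=29/60 ∈ [2/11, 13/22) → index 1
j=2: u_2=11/15 ∈ [13/22, 19/22) → index 2
j=3: u_3=59/60 ∈ [19/22, 1) → index 3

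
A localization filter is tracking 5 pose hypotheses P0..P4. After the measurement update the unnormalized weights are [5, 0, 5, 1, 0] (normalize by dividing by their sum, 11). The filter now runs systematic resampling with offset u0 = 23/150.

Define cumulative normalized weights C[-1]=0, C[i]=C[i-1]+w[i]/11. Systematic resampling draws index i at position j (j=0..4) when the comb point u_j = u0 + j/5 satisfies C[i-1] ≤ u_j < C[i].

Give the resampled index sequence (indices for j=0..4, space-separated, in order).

0 0 2 2 3

C = [5/11, 5/11, 10/11, 1, 1]
j=0: u_0=23/150 ∈ [0, 5/11) → index 0
j=1: u_1=53/150 ∈ [0, 5/11) → index 0
j=2: u_2=83/150 ∈ [5/11, 10/11) → index 2
j=3: u_3=113/150 ∈ [5/11, 10/11) → index 2
j=4: u_4=143/150 ∈ [10/11, 1) → index 3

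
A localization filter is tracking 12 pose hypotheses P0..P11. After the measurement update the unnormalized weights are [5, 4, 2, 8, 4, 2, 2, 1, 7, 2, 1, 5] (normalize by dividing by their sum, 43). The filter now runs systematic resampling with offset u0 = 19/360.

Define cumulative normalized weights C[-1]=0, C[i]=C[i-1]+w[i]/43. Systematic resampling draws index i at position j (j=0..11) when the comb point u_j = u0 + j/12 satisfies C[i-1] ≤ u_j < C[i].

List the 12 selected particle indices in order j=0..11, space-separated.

0 1 2 3 3 4 5 7 8 8 11 11

C = [5/43, 9/43, 11/43, 19/43, 23/43, 25/43, 27/43, 28/43, 35/43, 37/43, 38/43, 1]
j=0: u_0=19/360 ∈ [0, 5/43) → index 0
j=1: u_1=49/360 ∈ [5/43, 9/43) → index 1
j=2: u_2=79/360 ∈ [9/43, 11/43) → index 2
j=3: u_3=109/360 ∈ [11/43, 19/43) → index 3
j=4: u_4=139/360 ∈ [11/43, 19/43) → index 3
j=5: u_5=169/360 ∈ [19/43, 23/43) → index 4
j=6: u_6=199/360 ∈ [23/43, 25/43) → index 5
j=7: u_7=229/360 ∈ [27/43, 28/43) → index 7
j=8: u_8=259/360 ∈ [28/43, 35/43) → index 8
j=9: u_9=289/360 ∈ [28/43, 35/43) → index 8
j=10: u_10=319/360 ∈ [38/43, 1) → index 11
j=11: u_11=349/360 ∈ [38/43, 1) → index 11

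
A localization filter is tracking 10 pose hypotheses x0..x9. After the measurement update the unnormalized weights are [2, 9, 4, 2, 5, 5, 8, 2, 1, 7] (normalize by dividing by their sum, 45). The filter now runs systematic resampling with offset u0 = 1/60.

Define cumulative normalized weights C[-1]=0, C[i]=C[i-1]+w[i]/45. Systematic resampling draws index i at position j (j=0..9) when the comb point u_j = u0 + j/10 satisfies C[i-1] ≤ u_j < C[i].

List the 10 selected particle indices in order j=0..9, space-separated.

0 1 1 2 4 5 6 6 7 9

C = [2/45, 11/45, 1/3, 17/45, 22/45, 3/5, 7/9, 37/45, 38/45, 1]
j=0: u_0=1/60 ∈ [0, 2/45) → index 0
j=1: u_1=7/60 ∈ [2/45, 11/45) → index 1
j=2: u_2=13/60 ∈ [2/45, 11/45) → index 1
j=3: u_3=19/60 ∈ [11/45, 1/3) → index 2
j=4: u_4=5/12 ∈ [17/45, 22/45) → index 4
j=5: u_5=31/60 ∈ [22/45, 3/5) → index 5
j=6: u_6=37/60 ∈ [3/5, 7/9) → index 6
j=7: u_7=43/60 ∈ [3/5, 7/9) → index 6
j=8: u_8=49/60 ∈ [7/9, 37/45) → index 7
j=9: u_9=11/12 ∈ [38/45, 1) → index 9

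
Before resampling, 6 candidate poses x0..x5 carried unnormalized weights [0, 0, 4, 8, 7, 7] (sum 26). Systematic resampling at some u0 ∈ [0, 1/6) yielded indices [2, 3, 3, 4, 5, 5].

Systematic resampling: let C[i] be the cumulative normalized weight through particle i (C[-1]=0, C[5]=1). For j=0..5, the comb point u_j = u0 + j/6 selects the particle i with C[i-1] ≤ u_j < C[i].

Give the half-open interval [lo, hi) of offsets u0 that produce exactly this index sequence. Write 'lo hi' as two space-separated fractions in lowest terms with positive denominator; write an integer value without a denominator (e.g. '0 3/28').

C = [0, 0, 2/13, 6/13, 19/26, 1]
j=0 picked index 2: u0 ∈ [0, 2/13)
j=1 picked index 3: u0 ∈ [-1/78, 23/78)
j=2 picked index 3: u0 ∈ [-7/39, 5/39)
j=3 picked index 4: u0 ∈ [-1/26, 3/13)
j=4 picked index 5: u0 ∈ [5/78, 1/3)
j=5 picked index 5: u0 ∈ [-4/39, 1/6)
intersection: [5/78, 5/39)

5/78 5/39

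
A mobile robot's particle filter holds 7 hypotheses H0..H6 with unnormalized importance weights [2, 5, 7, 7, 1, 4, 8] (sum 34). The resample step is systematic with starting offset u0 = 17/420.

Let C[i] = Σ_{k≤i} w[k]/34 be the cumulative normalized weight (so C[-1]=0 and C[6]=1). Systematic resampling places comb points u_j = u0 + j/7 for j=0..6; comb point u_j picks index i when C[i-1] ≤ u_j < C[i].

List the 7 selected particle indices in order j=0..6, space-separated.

C = [1/17, 7/34, 7/17, 21/34, 11/17, 13/17, 1]
j=0: u_0=17/420 ∈ [0, 1/17) → index 0
j=1: u_1=11/60 ∈ [1/17, 7/34) → index 1
j=2: u_2=137/420 ∈ [7/34, 7/17) → index 2
j=3: u_3=197/420 ∈ [7/17, 21/34) → index 3
j=4: u_4=257/420 ∈ [7/17, 21/34) → index 3
j=5: u_5=317/420 ∈ [11/17, 13/17) → index 5
j=6: u_6=377/420 ∈ [13/17, 1) → index 6

0 1 2 3 3 5 6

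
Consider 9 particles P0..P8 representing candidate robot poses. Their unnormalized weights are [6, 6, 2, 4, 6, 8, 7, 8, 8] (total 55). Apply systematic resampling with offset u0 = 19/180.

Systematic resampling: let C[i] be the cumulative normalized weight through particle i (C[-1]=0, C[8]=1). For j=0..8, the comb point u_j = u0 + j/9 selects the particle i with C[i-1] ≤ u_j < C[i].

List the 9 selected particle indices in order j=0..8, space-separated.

C = [6/55, 12/55, 14/55, 18/55, 24/55, 32/55, 39/55, 47/55, 1]
j=0: u_0=19/180 ∈ [0, 6/55) → index 0
j=1: u_1=13/60 ∈ [6/55, 12/55) → index 1
j=2: u_2=59/180 ∈ [18/55, 24/55) → index 4
j=3: u_3=79/180 ∈ [24/55, 32/55) → index 5
j=4: u_4=11/20 ∈ [24/55, 32/55) → index 5
j=5: u_5=119/180 ∈ [32/55, 39/55) → index 6
j=6: u_6=139/180 ∈ [39/55, 47/55) → index 7
j=7: u_7=53/60 ∈ [47/55, 1) → index 8
j=8: u_8=179/180 ∈ [47/55, 1) → index 8

0 1 4 5 5 6 7 8 8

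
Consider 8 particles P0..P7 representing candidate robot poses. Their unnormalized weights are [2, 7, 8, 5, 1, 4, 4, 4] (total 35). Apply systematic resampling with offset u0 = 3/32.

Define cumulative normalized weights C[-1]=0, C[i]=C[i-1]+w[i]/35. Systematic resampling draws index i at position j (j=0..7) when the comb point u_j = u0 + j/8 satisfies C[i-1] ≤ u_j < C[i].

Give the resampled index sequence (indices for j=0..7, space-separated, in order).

1 1 2 2 3 5 6 7

C = [2/35, 9/35, 17/35, 22/35, 23/35, 27/35, 31/35, 1]
j=0: u_0=3/32 ∈ [2/35, 9/35) → index 1
j=1: u_1=7/32 ∈ [2/35, 9/35) → index 1
j=2: u_2=11/32 ∈ [9/35, 17/35) → index 2
j=3: u_3=15/32 ∈ [9/35, 17/35) → index 2
j=4: u_4=19/32 ∈ [17/35, 22/35) → index 3
j=5: u_5=23/32 ∈ [23/35, 27/35) → index 5
j=6: u_6=27/32 ∈ [27/35, 31/35) → index 6
j=7: u_7=31/32 ∈ [31/35, 1) → index 7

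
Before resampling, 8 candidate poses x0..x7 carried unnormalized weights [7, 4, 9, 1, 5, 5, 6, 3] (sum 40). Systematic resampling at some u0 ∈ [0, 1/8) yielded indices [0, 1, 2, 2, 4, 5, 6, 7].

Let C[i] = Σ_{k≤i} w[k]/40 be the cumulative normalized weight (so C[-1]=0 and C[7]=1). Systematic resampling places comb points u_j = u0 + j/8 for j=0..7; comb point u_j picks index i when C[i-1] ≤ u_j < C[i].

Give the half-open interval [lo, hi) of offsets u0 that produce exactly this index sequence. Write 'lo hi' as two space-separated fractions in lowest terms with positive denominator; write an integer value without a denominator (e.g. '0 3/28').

1/20 1/8

C = [7/40, 11/40, 1/2, 21/40, 13/20, 31/40, 37/40, 1]
j=0 picked index 0: u0 ∈ [0, 7/40)
j=1 picked index 1: u0 ∈ [1/20, 3/20)
j=2 picked index 2: u0 ∈ [1/40, 1/4)
j=3 picked index 2: u0 ∈ [-1/10, 1/8)
j=4 picked index 4: u0 ∈ [1/40, 3/20)
j=5 picked index 5: u0 ∈ [1/40, 3/20)
j=6 picked index 6: u0 ∈ [1/40, 7/40)
j=7 picked index 7: u0 ∈ [1/20, 1/8)
intersection: [1/20, 1/8)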